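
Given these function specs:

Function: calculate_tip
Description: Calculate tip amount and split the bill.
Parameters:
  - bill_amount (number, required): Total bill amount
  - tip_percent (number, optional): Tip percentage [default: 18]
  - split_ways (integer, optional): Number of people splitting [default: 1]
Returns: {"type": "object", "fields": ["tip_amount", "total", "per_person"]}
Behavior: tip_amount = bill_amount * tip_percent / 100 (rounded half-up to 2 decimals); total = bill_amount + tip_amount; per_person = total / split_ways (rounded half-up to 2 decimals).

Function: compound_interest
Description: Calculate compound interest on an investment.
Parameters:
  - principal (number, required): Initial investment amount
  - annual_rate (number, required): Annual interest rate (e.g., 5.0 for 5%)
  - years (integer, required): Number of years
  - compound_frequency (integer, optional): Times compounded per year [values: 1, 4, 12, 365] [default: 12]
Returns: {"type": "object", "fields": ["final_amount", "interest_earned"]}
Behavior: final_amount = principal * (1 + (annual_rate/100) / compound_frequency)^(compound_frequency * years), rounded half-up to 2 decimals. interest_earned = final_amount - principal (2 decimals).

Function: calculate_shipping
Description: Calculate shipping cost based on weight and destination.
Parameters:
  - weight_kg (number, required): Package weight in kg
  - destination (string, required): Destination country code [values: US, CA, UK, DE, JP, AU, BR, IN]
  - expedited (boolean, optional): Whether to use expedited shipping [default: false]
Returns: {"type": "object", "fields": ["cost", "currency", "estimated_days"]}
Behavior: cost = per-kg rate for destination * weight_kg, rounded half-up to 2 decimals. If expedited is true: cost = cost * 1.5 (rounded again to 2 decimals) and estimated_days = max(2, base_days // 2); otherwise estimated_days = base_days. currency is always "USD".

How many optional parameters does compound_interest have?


Parameters of compound_interest: principal (required), annual_rate (required), years (required), compound_frequency (optional)
Optional count:
1


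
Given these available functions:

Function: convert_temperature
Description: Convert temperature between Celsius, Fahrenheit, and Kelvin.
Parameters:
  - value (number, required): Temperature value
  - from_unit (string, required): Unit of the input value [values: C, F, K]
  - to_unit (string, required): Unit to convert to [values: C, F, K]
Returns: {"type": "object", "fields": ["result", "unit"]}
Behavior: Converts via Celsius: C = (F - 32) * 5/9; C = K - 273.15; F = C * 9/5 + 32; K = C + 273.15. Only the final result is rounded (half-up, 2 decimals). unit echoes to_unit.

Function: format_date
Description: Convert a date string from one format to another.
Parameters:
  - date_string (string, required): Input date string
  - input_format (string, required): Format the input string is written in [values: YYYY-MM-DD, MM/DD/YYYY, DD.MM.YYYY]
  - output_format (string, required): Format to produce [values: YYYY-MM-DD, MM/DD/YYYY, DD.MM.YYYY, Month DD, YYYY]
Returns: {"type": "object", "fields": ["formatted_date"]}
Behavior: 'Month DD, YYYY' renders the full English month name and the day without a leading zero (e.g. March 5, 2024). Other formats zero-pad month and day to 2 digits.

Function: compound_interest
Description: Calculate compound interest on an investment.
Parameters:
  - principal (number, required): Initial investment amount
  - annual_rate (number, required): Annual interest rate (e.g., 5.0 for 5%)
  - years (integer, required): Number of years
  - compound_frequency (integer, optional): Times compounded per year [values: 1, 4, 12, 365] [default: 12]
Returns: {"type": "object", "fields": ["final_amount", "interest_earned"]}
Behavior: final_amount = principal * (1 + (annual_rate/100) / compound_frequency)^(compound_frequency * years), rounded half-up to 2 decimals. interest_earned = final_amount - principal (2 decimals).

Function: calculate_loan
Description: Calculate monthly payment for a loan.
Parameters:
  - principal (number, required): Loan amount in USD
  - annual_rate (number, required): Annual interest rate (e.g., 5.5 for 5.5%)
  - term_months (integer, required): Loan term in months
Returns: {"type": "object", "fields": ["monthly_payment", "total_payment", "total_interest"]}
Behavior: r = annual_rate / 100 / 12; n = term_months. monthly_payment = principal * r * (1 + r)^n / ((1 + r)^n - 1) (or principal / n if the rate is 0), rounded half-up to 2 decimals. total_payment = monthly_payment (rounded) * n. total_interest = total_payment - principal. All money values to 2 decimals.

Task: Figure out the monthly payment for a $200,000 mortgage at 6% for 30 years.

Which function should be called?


The task needs a function whose description is: Calculate monthly payment for a loan.
calculate_loan


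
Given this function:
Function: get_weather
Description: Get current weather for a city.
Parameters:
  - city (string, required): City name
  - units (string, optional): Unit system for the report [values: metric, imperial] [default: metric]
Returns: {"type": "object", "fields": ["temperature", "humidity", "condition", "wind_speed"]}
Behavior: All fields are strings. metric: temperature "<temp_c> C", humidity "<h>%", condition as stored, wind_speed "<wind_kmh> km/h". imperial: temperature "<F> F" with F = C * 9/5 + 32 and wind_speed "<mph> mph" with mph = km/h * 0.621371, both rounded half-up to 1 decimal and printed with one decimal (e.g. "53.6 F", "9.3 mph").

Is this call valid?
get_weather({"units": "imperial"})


Checking required parameters...
Missing required parameter: city
Invalid - missing required parameter 'city'


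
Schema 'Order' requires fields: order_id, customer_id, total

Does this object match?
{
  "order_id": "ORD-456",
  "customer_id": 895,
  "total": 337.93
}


Checking required fields... All present.
Valid - all required fields present


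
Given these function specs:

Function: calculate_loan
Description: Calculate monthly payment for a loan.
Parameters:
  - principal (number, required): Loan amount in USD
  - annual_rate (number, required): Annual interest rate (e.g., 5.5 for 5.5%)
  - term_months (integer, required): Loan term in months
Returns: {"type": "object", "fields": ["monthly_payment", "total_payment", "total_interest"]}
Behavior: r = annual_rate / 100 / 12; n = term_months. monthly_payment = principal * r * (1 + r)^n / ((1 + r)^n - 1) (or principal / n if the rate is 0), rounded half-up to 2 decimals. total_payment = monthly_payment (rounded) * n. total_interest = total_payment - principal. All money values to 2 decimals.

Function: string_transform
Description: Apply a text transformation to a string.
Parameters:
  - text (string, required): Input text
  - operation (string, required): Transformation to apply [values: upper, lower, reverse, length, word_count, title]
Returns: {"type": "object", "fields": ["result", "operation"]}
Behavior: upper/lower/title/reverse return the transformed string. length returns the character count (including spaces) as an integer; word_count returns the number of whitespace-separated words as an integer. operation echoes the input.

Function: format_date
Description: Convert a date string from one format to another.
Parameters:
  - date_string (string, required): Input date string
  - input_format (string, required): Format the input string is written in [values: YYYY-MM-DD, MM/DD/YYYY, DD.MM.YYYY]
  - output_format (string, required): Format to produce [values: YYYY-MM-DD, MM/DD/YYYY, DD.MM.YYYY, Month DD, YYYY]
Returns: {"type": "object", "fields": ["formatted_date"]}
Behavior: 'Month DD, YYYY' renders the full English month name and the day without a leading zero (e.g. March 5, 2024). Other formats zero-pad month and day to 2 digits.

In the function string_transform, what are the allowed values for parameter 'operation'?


The string_transform spec declares:
  - operation (string, required): Transformation to apply [values: upper, lower, reverse, length, word_count, title]
Allowed values:
upper, lower, reverse, length, word_count, title


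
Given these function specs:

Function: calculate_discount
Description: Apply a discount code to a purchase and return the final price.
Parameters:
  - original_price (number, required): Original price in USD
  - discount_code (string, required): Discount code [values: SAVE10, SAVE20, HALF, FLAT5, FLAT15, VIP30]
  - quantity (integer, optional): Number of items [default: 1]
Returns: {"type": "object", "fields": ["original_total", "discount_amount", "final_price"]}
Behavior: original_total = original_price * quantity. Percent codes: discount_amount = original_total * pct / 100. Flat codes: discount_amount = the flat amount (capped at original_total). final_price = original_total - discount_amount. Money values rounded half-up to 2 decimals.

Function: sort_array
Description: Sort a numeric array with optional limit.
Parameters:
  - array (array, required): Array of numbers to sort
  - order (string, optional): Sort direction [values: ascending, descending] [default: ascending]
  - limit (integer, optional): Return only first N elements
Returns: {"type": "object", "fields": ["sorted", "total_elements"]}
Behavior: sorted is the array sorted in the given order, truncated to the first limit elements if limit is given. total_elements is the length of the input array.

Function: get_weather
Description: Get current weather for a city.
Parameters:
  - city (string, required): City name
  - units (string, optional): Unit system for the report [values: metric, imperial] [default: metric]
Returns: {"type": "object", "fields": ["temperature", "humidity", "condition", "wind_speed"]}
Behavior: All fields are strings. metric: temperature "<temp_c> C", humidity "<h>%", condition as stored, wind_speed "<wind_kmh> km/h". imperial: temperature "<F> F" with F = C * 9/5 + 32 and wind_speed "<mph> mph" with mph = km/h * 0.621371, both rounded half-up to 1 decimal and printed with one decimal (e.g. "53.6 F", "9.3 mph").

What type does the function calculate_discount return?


The calculate_discount spec declares Returns: {"type": "object", "fields": ["original_total", "discount_amount", "final_price"]}
Type:
object


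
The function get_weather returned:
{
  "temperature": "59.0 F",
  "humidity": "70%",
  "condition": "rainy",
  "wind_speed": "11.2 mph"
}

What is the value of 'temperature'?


59.0 F


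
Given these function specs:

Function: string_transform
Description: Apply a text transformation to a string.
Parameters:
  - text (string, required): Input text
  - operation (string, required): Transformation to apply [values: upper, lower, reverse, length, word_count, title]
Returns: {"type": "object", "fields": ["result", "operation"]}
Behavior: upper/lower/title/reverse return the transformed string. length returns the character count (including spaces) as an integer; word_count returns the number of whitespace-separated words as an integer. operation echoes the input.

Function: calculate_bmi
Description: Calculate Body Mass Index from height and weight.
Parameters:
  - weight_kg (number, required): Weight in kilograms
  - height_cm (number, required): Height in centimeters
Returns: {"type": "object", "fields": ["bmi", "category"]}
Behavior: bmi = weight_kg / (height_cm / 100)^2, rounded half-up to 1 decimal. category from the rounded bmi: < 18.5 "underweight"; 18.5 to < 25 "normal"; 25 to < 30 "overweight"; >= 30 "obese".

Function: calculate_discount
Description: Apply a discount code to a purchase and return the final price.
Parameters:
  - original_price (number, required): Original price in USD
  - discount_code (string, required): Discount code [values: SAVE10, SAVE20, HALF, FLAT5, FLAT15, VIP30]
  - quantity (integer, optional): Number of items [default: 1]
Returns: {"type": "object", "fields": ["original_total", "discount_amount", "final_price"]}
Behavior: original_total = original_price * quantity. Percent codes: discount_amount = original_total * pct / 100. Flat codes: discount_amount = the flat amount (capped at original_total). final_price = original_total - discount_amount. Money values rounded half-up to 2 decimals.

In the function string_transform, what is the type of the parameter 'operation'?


The string_transform spec declares:
  - operation (string, required): Transformation to apply [values: upper, lower, reverse, length, word_count, title]
Type:
string


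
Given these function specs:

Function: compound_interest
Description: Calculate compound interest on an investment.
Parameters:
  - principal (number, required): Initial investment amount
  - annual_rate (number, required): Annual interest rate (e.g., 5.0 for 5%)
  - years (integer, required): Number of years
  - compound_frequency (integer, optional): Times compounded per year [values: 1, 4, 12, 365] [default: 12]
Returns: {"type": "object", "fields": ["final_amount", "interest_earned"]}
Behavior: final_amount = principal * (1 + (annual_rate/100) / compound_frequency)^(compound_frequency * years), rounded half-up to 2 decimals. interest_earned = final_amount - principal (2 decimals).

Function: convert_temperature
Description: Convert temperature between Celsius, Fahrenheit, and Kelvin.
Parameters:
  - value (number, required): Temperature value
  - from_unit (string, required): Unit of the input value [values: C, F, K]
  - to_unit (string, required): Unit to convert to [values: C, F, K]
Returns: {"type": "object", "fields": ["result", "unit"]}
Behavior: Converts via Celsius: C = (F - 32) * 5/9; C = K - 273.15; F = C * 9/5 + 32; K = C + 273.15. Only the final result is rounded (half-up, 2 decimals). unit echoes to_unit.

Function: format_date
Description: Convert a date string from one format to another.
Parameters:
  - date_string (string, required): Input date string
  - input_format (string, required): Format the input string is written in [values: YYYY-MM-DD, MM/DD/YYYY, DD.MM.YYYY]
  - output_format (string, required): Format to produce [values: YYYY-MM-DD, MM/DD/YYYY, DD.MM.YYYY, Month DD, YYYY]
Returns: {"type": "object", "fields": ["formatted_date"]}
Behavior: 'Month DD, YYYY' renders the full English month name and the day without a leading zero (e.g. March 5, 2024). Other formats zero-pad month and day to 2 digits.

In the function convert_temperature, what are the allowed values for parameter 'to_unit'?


The convert_temperature spec declares:
  - to_unit (string, required): Unit to convert to [values: C, F, K]
Allowed values:
C, F, K


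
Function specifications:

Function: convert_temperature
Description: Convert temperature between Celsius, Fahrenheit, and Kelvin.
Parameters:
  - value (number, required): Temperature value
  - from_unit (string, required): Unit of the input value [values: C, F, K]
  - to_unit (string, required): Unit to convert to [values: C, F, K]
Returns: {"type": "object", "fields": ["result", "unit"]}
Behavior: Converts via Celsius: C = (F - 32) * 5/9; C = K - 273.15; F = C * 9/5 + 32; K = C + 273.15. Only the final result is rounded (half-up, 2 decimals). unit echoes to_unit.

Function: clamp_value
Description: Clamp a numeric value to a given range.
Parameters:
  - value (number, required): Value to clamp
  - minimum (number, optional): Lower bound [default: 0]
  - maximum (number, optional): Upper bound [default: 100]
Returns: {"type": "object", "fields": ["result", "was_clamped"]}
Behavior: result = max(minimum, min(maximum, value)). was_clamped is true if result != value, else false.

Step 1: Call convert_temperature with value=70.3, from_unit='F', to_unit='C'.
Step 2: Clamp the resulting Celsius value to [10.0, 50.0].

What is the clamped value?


Step 1: convert_temperature(value=70.3, from_unit=F, to_unit=C)
  To C: (70.3 - 32) * 5/9 = 21.277778
  Target is C: 21.277778
  Round to 2 decimals: 21.28
  -> result = 21.28 C
Step 2: clamp_value(value=21.28, minimum=10.0, maximum=50.0)
  result = max(10.0, min(50.0, 21.28)) = max(10.0, 21.28) = 21.28
  was_clamped = (21.28 != 21.28) = false
  -> result = 21.28
21.28


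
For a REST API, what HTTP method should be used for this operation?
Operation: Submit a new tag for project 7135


GET = read, POST = create, PUT = update/replace, DELETE = remove
This operation is a create.
POST


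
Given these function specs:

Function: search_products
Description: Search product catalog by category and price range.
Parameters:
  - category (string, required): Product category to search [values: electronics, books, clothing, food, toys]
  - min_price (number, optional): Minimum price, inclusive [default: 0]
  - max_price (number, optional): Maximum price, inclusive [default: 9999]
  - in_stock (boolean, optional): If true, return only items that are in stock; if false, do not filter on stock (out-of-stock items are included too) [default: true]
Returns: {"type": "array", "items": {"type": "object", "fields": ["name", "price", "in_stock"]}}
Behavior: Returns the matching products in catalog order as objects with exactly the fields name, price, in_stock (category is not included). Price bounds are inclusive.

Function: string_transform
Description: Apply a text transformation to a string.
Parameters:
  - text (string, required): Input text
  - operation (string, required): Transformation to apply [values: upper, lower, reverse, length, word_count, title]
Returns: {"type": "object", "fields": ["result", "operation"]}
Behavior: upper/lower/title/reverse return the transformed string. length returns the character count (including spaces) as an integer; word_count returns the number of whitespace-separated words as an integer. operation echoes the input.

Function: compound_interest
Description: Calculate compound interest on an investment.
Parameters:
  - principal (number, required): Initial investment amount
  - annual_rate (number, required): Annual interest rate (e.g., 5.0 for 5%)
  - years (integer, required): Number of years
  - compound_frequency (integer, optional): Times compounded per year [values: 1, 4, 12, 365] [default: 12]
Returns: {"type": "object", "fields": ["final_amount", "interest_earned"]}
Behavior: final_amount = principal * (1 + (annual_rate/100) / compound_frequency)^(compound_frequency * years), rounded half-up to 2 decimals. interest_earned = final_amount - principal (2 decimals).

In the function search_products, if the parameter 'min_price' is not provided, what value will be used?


The search_products spec declares:
  - min_price (number, optional): Minimum price, inclusive [default: 0]
Default:
0


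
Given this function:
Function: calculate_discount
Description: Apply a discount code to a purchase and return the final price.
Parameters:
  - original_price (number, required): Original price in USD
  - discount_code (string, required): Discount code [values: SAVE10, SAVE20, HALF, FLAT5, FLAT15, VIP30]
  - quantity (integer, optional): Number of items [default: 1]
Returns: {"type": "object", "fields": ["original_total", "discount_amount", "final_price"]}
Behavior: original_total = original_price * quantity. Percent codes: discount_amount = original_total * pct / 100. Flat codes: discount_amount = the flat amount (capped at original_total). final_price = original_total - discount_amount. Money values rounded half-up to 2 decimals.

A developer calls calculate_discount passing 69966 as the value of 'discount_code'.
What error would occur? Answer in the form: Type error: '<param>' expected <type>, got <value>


Spec: 'discount_code' is declared as string; 69966 is an integer.
Type error: 'discount_code' expected string, got 69966


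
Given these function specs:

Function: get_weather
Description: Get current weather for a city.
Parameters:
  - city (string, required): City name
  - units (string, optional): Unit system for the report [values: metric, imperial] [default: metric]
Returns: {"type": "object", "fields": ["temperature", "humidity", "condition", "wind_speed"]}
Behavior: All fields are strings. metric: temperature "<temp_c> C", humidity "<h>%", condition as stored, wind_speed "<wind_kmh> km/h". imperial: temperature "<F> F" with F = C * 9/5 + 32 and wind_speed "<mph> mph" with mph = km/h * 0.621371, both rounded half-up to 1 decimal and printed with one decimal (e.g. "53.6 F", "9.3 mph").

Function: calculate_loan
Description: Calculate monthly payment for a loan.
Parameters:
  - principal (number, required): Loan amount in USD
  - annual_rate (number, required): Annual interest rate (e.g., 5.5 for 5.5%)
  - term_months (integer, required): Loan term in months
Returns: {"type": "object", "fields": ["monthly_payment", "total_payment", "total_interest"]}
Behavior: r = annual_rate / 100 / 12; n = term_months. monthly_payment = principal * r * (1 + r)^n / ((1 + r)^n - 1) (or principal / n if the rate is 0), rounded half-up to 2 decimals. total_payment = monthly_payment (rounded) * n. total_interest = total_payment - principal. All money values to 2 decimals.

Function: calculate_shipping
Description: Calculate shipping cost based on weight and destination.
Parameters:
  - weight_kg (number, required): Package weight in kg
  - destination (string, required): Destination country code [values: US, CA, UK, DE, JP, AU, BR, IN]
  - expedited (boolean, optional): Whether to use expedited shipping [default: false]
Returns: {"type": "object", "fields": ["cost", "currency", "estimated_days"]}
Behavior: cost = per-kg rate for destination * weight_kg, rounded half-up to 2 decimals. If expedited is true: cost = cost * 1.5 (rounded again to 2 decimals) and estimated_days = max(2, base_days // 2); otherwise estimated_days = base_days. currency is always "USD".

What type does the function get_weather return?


The get_weather spec declares Returns: {"type": "object", "fields": ["temperature", "humidity", "condition", "wind_speed"]}
Type:
object


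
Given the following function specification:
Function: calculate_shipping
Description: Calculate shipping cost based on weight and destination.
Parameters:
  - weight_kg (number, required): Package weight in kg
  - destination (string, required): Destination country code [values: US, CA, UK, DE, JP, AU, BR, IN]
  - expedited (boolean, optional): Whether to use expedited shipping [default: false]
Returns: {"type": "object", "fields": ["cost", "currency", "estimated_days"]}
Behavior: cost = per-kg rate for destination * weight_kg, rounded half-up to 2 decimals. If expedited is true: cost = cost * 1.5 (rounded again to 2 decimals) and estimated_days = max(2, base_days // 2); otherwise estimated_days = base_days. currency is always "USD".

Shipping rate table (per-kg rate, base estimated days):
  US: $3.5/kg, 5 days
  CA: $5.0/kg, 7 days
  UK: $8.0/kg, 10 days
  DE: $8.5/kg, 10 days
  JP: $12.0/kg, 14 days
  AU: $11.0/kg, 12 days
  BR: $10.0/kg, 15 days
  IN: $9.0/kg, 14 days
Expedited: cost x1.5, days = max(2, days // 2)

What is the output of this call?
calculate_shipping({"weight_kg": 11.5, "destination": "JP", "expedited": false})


Rate for JP: $12.0/kg, base 14 days
cost = 12.0 * 11.5 = 138 -> 138.00
expedited not set/false: estimated_days = 14
Output:
{"cost": 138.0, "currency": "USD", "estimated_days": 14}


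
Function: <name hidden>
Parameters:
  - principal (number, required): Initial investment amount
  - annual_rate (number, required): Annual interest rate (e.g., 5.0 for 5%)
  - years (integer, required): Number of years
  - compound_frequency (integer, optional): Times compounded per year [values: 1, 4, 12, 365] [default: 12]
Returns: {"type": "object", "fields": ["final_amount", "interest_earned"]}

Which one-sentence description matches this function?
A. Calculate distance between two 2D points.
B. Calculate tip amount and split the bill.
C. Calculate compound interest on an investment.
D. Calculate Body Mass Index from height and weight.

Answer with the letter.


Parameters principal, annual_rate, years, compound_frequency and return ["final_amount", "interest_earned"] fit: Calculate compound interest on an investment.
C


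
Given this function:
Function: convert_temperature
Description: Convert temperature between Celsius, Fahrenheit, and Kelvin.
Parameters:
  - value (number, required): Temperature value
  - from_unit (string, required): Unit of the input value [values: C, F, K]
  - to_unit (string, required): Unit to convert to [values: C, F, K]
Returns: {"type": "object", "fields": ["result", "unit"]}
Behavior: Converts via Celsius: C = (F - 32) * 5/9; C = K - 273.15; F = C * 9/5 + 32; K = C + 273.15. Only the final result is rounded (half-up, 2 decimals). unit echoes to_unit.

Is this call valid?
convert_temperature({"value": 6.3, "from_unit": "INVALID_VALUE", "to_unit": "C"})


Checking parameter values...
Parameter 'from_unit' has value 'INVALID_VALUE' not in allowed: C, F, K
Invalid - 'from_unit' must be one of C, F, K


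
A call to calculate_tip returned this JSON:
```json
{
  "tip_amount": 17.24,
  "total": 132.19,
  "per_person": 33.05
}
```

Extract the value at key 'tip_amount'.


17.24


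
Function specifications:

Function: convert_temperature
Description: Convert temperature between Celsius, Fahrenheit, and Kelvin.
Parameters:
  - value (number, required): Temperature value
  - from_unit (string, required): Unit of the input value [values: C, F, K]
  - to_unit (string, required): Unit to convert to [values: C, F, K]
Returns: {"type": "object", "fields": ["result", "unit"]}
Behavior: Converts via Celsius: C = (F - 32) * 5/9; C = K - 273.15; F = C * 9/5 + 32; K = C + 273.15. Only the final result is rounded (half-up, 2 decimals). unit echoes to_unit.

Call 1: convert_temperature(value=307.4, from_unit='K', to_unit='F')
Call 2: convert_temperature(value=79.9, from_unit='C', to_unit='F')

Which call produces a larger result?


Call 1:
  To C: 307.4 - 273.15 = 34.25
  To F: 34.25 * 9/5 + 32 = 93.65
  Round to 2 decimals: 93.65
  -> 93.65 F
Call 2:
  Input already in C: 79.9
  To F: 79.9 * 9/5 + 32 = 175.82
  Round to 2 decimals: 175.82
  -> 175.82 F
Call 2 (175.82 F)


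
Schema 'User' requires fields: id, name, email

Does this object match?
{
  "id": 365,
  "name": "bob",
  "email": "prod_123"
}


Checking required fields... All present.
Valid - all required fields present


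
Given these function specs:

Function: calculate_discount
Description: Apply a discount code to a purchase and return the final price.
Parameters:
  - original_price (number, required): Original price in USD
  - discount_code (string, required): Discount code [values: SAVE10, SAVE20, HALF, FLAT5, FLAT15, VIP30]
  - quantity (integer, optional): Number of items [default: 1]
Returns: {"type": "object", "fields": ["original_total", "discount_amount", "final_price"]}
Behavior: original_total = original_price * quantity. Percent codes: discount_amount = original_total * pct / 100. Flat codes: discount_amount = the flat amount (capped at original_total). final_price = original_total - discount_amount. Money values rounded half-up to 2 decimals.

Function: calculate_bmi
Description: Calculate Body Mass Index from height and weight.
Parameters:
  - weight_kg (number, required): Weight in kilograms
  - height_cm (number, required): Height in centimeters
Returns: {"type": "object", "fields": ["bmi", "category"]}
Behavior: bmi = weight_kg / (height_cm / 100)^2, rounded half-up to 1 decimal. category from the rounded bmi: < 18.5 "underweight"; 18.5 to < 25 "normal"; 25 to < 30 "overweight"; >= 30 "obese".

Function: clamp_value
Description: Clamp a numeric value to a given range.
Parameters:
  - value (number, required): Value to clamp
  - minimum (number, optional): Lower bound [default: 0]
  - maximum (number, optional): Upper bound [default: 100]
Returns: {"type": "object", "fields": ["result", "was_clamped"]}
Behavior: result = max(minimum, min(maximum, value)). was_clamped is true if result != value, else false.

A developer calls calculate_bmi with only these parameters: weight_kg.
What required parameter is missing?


Required parameters: weight_kg, height_cm
Provided: weight_kg
Missing: height_cm
height_cm


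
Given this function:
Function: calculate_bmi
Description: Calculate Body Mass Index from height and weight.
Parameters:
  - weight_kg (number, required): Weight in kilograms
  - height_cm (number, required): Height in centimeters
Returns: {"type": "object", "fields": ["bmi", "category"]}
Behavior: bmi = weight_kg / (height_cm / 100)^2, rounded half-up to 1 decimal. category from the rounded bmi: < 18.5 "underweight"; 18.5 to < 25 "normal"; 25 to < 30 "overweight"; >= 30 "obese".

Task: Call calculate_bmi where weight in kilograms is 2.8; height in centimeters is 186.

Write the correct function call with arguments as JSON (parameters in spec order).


Mapping each described value to its parameter name:
  'Weight in kilograms' -> weight_kg = 2.8
  'Height in centimeters' -> height_cm = 186
calculate_bmi({"weight_kg": 2.8, "height_cm": 186})


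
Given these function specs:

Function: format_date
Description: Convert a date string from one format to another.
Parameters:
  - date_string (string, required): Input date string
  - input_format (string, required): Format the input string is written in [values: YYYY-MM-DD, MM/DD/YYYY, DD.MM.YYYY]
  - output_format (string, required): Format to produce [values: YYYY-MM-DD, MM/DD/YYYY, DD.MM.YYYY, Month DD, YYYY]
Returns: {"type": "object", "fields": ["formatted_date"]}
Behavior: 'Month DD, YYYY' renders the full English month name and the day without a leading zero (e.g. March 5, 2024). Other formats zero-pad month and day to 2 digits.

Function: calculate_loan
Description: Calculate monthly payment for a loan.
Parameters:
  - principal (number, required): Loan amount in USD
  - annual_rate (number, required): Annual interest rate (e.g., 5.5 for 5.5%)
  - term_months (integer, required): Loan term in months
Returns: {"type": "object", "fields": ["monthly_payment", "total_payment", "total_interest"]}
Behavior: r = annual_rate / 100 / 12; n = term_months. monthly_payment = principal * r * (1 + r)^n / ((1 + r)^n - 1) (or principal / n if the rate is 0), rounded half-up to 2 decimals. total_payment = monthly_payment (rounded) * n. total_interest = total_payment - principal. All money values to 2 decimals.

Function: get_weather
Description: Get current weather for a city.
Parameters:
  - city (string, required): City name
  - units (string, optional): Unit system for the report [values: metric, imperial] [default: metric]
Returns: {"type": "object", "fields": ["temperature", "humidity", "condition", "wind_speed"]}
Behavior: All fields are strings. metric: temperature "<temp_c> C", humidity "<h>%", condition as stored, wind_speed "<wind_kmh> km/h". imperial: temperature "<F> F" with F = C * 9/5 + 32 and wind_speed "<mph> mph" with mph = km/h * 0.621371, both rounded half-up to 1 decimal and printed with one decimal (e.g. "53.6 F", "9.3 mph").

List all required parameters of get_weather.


Parameters of get_weather and their required/optional flag:
  city: required
  units: optional
city


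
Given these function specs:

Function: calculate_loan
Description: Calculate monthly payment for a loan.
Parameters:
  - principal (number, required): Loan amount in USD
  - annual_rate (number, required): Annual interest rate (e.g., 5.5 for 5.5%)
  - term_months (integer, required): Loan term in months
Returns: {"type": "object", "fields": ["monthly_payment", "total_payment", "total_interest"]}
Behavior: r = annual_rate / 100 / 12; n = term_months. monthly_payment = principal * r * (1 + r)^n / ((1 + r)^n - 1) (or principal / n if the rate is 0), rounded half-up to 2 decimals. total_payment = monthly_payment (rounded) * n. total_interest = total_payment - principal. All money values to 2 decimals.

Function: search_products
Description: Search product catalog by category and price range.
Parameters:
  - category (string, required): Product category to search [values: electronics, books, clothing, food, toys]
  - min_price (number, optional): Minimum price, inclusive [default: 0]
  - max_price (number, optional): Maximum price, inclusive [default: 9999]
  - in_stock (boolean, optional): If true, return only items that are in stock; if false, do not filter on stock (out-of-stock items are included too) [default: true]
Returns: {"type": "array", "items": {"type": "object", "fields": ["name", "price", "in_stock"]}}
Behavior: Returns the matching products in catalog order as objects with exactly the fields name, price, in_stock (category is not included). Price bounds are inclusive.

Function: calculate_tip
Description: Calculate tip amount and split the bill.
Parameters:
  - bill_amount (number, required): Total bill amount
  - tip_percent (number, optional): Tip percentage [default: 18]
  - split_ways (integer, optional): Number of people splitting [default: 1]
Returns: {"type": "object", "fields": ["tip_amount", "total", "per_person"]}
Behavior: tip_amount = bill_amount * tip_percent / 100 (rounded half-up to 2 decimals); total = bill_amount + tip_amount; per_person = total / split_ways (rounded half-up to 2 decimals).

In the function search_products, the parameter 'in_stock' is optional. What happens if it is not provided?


The search_products spec declares:
  - in_stock (boolean, optional): If true, return only items that are in stock; if false, do not filter on stock (out-of-stock items are included too) [default: true]
It defaults to true


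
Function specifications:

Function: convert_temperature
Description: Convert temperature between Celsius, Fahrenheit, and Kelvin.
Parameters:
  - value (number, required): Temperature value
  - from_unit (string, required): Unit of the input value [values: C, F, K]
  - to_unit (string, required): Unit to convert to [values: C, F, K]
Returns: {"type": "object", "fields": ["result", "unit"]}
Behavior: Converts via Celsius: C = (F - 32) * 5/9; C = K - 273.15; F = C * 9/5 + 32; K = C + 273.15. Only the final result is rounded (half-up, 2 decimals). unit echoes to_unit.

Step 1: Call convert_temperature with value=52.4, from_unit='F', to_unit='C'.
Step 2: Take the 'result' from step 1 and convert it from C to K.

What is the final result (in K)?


Step 1: convert_temperature(value=52.4, from_unit=F, to_unit=C)
  To C: (52.4 - 32) * 5/9 = 11.333333
  Target is C: 11.333333
  Round to 2 decimals: 11.33
  -> result = 11.33 C
Step 2: convert_temperature(value=11.33, from_unit=C, to_unit=K)
  Input already in C: 11.33
  To K: 11.33 + 273.15 = 284.48
  Round to 2 decimals: 284.48
  -> result = 284.48 K
284.48 K


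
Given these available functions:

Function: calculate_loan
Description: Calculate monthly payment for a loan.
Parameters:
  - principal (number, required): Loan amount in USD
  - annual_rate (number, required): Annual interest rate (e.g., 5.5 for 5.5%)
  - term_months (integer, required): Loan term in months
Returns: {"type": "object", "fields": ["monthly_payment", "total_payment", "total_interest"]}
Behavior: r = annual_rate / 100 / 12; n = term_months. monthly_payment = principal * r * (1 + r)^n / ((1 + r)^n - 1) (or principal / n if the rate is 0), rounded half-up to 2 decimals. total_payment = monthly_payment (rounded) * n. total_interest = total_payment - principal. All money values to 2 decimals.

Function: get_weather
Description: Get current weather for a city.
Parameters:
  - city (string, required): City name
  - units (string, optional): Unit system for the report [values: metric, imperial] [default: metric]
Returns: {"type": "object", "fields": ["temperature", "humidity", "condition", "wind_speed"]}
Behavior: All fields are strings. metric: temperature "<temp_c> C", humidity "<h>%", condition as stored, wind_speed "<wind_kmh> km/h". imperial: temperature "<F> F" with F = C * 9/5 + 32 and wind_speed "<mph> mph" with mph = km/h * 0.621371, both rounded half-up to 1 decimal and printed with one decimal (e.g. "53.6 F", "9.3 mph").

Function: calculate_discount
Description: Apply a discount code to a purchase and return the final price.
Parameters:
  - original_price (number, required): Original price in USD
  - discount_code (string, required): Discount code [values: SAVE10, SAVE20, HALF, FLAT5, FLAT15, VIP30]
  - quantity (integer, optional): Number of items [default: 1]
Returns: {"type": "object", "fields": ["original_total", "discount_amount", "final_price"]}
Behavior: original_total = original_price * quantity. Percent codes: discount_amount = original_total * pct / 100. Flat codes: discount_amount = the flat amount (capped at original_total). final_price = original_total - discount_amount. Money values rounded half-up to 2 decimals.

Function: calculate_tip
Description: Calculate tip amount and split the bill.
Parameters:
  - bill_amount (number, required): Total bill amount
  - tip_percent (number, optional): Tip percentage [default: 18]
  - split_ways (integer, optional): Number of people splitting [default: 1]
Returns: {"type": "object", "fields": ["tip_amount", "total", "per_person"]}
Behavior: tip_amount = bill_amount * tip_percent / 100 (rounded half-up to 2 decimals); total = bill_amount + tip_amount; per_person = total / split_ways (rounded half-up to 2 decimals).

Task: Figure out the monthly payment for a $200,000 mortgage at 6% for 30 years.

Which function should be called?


The task needs a function whose description is: Calculate monthly payment for a loan.
calculate_loan


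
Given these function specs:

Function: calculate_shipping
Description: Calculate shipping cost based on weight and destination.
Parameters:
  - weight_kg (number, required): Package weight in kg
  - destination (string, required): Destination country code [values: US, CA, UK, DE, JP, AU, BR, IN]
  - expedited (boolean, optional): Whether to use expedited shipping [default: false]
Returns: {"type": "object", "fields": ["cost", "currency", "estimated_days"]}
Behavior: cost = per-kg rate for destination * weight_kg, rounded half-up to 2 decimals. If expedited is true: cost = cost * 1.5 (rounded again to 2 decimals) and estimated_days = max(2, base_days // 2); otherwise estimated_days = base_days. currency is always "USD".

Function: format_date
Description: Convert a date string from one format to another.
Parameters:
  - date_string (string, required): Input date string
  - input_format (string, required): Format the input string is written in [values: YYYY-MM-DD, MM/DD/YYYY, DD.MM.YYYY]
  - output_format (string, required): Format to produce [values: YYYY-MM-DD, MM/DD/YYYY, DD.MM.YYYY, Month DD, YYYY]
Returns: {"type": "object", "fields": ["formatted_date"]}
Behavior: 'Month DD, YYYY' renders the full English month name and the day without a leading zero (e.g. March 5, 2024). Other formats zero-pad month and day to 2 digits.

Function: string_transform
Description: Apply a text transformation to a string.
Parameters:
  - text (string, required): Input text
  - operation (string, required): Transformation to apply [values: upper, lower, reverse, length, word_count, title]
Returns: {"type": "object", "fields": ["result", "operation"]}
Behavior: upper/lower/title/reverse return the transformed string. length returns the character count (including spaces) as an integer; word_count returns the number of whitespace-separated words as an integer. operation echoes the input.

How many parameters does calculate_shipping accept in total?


Parameters of calculate_shipping: weight_kg (required), destination (required), expedited (optional)
Total:
3


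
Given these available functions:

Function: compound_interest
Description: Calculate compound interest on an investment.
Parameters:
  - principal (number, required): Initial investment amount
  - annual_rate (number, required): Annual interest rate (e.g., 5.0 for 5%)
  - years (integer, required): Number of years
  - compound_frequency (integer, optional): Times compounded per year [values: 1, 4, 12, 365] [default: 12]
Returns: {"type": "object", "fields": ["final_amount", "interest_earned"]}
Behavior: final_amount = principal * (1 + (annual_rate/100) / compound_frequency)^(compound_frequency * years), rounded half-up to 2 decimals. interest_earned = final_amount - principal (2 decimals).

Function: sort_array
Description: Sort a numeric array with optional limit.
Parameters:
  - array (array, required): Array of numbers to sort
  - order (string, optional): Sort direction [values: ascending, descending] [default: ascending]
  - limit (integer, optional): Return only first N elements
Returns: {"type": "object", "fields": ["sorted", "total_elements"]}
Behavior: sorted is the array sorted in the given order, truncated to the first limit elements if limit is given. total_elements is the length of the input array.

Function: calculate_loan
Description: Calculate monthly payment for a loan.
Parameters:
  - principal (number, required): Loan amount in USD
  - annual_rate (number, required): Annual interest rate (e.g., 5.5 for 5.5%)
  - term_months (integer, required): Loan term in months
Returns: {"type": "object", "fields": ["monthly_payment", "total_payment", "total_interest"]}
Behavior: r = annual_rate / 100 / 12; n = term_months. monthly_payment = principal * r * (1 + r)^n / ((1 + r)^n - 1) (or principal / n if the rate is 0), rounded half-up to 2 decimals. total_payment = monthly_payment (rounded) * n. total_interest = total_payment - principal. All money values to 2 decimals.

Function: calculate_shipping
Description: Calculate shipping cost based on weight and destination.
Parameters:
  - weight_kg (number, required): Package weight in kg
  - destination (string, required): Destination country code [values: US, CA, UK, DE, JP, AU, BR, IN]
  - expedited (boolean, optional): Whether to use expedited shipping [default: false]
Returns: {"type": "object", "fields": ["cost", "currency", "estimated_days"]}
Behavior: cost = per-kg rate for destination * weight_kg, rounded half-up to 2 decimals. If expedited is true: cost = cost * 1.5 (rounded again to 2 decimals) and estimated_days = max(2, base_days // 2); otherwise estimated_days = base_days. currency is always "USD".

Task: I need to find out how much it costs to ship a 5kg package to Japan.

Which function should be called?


The task needs a function whose description is: Calculate shipping cost based on weight and destination.
calculate_shipping
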